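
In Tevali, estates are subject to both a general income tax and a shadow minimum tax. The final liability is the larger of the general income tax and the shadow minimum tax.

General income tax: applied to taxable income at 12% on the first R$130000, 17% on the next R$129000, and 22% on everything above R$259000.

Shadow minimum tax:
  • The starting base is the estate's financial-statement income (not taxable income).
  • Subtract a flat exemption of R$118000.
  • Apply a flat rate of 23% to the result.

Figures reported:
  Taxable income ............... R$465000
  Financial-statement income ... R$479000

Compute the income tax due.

R$83030

General income tax:
  R$130000 × 12% = R$15600
  R$129000 × 17% = R$21930
  R$206000 × 22% = R$45320
  → R$82850

Shadow minimum tax:
  Base (financial-statement income): R$479000
  Less exemption R$118000 → base R$361000
  R$361000 × 23% = R$83030

R$83030 > R$82850, so the shadow minimum tax is the binding amount.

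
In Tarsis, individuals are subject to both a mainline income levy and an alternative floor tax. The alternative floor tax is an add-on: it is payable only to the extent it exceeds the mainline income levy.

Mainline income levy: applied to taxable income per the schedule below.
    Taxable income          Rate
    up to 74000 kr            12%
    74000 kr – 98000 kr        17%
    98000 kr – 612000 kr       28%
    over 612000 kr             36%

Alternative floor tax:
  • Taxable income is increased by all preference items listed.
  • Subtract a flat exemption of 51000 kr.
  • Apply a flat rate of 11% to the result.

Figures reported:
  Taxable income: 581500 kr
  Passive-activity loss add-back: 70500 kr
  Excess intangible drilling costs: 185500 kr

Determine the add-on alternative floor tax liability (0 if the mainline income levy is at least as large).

Mainline income levy:
  74000 kr × 12% = 8880 kr
  24000 kr × 17% = 4080 kr
  483500 kr × 28% = 135380 kr
  → 148340 kr

Alternative floor tax:
  Adjusted income: 581500 kr + 70500 kr + 185500 kr = 837500 kr
  Less exemption 51000 kr → base 786500 kr
  786500 kr × 11% = 86515 kr

86515 kr ≤ 148340 kr, so no add-on is due.

0 kr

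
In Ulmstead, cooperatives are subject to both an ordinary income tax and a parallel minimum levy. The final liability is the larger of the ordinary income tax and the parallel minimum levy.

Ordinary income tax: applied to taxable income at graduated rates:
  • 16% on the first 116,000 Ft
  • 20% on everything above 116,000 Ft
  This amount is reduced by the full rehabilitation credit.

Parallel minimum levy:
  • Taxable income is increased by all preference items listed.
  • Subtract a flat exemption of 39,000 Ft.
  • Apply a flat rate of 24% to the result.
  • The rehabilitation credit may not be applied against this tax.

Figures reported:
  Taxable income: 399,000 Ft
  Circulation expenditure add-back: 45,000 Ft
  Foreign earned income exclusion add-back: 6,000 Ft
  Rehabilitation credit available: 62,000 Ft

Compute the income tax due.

98,640 Ft

Parallel minimum levy:
  Adjusted income: 399,000 Ft + 45,000 Ft + 6,000 Ft = 450,000 Ft
  Less exemption 39,000 Ft → base 411,000 Ft
  411,000 Ft × 24% = 98,640 Ft

Ordinary income tax:
  116,000 Ft × 16% = 18,560 Ft
  283,000 Ft × 20% = 56,600 Ft
  → 75,160 Ft
  Less rehabilitation credit 62,000 Ft → 13,160 Ft

98,640 Ft > 13,160 Ft, so the parallel minimum levy is the binding amount.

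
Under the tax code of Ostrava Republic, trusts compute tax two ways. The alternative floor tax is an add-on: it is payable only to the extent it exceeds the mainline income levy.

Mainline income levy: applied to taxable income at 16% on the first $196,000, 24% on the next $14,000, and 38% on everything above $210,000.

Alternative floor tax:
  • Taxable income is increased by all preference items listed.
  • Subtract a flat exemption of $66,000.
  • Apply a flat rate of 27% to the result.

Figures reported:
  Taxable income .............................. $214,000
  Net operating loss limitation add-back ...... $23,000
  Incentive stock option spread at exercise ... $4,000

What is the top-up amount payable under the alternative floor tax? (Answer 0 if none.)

Alternative floor tax:
  Adjusted income: $214,000 + $23,000 + $4,000 = $241,000
  Less exemption $66,000 → base $175,000
  $175,000 × 27% = $47,250

Mainline income levy:
  $196,000 × 16% = $31,360
  $14,000 × 24% = $3,360
  $4,000 × 38% = $1,520
  → $36,240

Excess of alternative floor tax over mainline income levy: $47,250 − $36,240 = $11,010.

$11,010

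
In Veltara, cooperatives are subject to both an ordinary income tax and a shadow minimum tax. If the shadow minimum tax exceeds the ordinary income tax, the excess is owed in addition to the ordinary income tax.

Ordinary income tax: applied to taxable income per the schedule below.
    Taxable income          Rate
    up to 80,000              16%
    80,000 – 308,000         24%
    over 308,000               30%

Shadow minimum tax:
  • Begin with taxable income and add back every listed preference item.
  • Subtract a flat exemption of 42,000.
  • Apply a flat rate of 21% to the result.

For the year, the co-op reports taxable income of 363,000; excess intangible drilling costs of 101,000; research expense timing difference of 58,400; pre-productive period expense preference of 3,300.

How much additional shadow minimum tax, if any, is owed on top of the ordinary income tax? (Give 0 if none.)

Ordinary income tax:
  80,000 × 16% = 12,800
  228,000 × 24% = 54,720
  55,000 × 30% = 16,500
  → 84,020

Shadow minimum tax:
  Adjusted income: 363,000 + 101,000 + 58,400 + 3,300 = 525,700
  Less exemption 42,000 → base 483,700
  483,700 × 21% = 101,577

Excess of shadow minimum tax over ordinary income tax: 101,577 − 84,020 = 17,557.

17,557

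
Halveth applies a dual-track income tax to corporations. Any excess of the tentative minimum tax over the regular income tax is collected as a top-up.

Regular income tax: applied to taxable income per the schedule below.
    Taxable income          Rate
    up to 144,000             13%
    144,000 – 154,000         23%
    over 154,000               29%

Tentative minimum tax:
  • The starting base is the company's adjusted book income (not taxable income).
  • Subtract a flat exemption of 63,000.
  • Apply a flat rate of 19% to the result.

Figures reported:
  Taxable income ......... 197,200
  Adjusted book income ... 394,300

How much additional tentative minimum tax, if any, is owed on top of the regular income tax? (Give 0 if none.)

29,399

Tentative minimum tax:
  Base (adjusted book income): 394,300
  Less exemption 63,000 → base 331,300
  331,300 × 19% = 62,947

Regular income tax:
  144,000 × 13% = 18,720
  10,000 × 23% = 2,300
  43,200 × 29% = 12,528
  → 33,548

Excess of tentative minimum tax over regular income tax: 62,947 − 33,548 = 29,399.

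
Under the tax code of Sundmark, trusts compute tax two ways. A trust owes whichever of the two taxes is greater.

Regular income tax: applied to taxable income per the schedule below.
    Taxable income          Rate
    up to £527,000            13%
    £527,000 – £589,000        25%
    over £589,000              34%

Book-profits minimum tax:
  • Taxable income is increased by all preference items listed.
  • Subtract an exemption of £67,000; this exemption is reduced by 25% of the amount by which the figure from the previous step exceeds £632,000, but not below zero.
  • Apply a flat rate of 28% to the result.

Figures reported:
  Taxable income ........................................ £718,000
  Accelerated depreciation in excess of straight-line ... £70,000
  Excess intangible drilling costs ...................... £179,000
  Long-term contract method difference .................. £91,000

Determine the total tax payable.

£296,240

Book-profits minimum tax:
  Adjusted income: £718,000 + £70,000 + £179,000 + £91,000 = £1,058,000
  Exemption: 25% × (£1,058,000 − £632,000) = £106,500 ≥ £67,000, so the exemption is fully phased out
  Base: £1,058,000 − £0 = £1,058,000
  £1,058,000 × 28% = £296,240

Regular income tax:
  £527,000 × 13% = £68,510
  £62,000 × 25% = £15,500
  £129,000 × 34% = £43,860
  → £127,870

£296,240 > £127,870, so the book-profits minimum tax is the binding amount.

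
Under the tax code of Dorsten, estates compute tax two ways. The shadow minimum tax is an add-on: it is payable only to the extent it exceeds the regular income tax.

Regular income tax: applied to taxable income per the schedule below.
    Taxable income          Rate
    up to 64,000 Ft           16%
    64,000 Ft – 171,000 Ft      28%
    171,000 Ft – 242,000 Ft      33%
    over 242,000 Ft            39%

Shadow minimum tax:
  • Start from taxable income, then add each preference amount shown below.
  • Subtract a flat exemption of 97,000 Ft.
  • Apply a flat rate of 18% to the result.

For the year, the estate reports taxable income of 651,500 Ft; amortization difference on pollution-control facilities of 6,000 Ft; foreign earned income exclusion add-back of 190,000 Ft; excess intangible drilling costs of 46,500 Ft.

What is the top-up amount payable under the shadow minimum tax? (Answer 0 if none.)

0 Ft

Regular income tax:
  64,000 Ft × 16% = 10,240 Ft
  107,000 Ft × 28% = 29,960 Ft
  71,000 Ft × 33% = 23,430 Ft
  409,500 Ft × 39% = 159,705 Ft
  → 223,335 Ft

Shadow minimum tax:
  Adjusted income: 651,500 Ft + 6,000 Ft + 190,000 Ft + 46,500 Ft = 894,000 Ft
  Less exemption 97,000 Ft → base 797,000 Ft
  797,000 Ft × 18% = 143,460 Ft

143,460 Ft ≤ 223,335 Ft, so no add-on is due.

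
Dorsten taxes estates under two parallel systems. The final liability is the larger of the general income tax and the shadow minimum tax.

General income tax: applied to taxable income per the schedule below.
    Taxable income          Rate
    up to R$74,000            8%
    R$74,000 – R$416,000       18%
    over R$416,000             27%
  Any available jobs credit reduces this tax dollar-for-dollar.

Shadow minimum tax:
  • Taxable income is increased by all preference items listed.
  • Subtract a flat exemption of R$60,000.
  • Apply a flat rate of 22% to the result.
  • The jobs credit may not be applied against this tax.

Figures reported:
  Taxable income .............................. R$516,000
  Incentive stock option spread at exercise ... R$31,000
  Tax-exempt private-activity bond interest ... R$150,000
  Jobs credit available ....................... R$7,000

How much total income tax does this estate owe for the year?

R$140,140

General income tax:
  R$74,000 × 8% = R$5,920
  R$342,000 × 18% = R$61,560
  R$100,000 × 27% = R$27,000
  → R$94,480
  Less jobs credit R$7,000 → R$87,480

Shadow minimum tax:
  Adjusted income: R$516,000 + R$31,000 + R$150,000 = R$697,000
  Less exemption R$60,000 → base R$637,000
  R$637,000 × 22% = R$140,140

R$140,140 > R$87,480, so the shadow minimum tax is the binding amount.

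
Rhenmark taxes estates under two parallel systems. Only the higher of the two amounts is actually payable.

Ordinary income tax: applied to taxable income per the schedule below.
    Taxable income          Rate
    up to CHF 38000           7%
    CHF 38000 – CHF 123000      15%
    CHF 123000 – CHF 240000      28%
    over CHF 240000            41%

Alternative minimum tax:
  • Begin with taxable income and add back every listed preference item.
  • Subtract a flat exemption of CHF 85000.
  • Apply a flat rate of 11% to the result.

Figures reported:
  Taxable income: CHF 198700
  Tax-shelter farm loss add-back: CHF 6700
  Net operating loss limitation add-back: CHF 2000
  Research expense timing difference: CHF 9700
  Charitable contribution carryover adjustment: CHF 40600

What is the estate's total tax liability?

Ordinary income tax:
  CHF 38000 × 7% = CHF 2660
  CHF 85000 × 15% = CHF 12750
  CHF 75700 × 28% = CHF 21196
  → CHF 36606

Alternative minimum tax:
  Adjusted income: CHF 198700 + CHF 6700 + CHF 2000 + CHF 9700 + CHF 40600 = CHF 257700
  Less exemption CHF 85000 → base CHF 172700
  CHF 172700 × 11% = CHF 18997

CHF 36606 > CHF 18997, so the ordinary income tax governs.

CHF 36606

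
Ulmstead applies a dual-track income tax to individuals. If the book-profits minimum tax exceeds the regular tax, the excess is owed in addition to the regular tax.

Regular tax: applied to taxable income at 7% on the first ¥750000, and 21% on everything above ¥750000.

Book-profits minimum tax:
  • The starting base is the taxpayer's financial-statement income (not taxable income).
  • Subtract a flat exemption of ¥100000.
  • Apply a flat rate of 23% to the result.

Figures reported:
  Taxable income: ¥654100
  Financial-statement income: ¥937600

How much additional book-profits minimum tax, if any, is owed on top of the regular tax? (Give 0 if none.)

Regular tax:
  ¥654100 × 7% = ¥45787

Book-profits minimum tax:
  Base (financial-statement income): ¥937600
  Less exemption ¥100000 → base ¥837600
  ¥837600 × 23% = ¥192648

Excess of book-profits minimum tax over regular tax: ¥192648 − ¥45787 = ¥146861.

¥146861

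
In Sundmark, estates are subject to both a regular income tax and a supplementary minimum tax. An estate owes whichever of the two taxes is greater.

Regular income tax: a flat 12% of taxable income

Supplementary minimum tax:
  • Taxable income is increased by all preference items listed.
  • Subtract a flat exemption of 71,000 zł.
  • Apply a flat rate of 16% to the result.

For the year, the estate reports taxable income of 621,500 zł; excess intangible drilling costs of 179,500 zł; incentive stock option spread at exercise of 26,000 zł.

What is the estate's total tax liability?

Regular income tax:
  621,500 zł × 12% = 74,580 zł

Supplementary minimum tax:
  Adjusted income: 621,500 zł + 179,500 zł + 26,000 zł = 827,000 zł
  Less exemption 71,000 zł → base 756,000 zł
  756,000 zł × 16% = 120,960 zł

120,960 zł > 74,580 zł, so the supplementary minimum tax is the binding amount.

120,960 zł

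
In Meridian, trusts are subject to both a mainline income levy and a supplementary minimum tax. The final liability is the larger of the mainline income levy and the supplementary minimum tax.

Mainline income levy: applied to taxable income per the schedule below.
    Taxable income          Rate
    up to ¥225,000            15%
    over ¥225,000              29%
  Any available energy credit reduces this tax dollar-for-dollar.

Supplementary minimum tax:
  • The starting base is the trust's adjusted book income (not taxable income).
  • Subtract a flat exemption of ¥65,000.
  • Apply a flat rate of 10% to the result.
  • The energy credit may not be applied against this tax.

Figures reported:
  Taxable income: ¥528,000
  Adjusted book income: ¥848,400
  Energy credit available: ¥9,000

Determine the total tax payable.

¥112,620

Supplementary minimum tax:
  Base (adjusted book income): ¥848,400
  Less exemption ¥65,000 → base ¥783,400
  ¥783,400 × 10% = ¥78,340

Mainline income levy:
  ¥225,000 × 15% = ¥33,750
  ¥303,000 × 29% = ¥87,870
  → ¥121,620
  Less energy credit ¥9,000 → ¥112,620

¥112,620 > ¥78,340, so the mainline income levy governs.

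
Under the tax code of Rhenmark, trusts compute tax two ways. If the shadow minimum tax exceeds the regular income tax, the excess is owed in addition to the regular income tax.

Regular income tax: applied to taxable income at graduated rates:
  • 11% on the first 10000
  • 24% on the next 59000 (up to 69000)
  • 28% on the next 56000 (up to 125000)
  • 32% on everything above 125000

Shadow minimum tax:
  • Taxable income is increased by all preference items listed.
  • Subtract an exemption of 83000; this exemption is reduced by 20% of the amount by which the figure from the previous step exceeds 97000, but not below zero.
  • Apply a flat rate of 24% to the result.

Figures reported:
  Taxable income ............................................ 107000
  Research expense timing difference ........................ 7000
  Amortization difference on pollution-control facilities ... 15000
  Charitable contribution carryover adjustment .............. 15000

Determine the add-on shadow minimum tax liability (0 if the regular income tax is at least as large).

0

Regular income tax:
  10000 × 11% = 1100
  59000 × 24% = 14160
  38000 × 28% = 10640
  → 25900

Shadow minimum tax:
  Adjusted income: 107000 + 7000 + 15000 + 15000 = 144000
  Exemption: 83000 − 20% × (144000 − 97000) = 83000 − 9400 = 73600
  Base: 144000 − 73600 = 70400
  70400 × 24% = 16896

16896 ≤ 25900, so no add-on is due.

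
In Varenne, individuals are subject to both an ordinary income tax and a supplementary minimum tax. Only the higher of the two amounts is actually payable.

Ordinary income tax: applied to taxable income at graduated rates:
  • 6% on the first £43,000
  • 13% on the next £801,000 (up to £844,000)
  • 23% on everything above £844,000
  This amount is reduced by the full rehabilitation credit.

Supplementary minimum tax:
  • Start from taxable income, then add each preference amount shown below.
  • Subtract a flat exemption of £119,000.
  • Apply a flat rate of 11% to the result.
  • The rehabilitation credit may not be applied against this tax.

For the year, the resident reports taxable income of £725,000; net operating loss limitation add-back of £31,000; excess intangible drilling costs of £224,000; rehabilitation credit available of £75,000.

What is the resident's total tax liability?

£94,710

Ordinary income tax:
  £43,000 × 6% = £2,580
  £682,000 × 13% = £88,660
  → £91,240
  Less rehabilitation credit £75,000 → £16,240

Supplementary minimum tax:
  Adjusted income: £725,000 + £31,000 + £224,000 = £980,000
  Less exemption £119,000 → base £861,000
  £861,000 × 11% = £94,710

£94,710 > £16,240, so the supplementary minimum tax is the binding amount.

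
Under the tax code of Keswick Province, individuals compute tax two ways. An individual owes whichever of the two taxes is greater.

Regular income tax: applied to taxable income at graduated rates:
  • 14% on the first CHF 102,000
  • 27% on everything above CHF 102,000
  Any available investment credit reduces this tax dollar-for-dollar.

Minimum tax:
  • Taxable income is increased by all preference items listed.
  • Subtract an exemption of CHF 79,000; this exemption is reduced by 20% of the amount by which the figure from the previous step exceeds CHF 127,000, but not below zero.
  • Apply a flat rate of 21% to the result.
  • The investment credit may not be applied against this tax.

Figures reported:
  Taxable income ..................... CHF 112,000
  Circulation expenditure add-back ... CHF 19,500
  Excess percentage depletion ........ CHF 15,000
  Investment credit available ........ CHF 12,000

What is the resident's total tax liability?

CHF 14,994

Minimum tax:
  Adjusted income: CHF 112,000 + CHF 19,500 + CHF 15,000 = CHF 146,500
  Exemption: CHF 79,000 − 20% × (CHF 146,500 − CHF 127,000) = CHF 79,000 − CHF 3,900 = CHF 75,100
  Base: CHF 146,500 − CHF 75,100 = CHF 71,400
  CHF 71,400 × 21% = CHF 14,994

Regular income tax:
  CHF 102,000 × 14% = CHF 14,280
  CHF 10,000 × 27% = CHF 2,700
  → CHF 16,980
  Less investment credit CHF 12,000 → CHF 4,980

CHF 14,994 > CHF 4,980, so the minimum tax is the binding amount.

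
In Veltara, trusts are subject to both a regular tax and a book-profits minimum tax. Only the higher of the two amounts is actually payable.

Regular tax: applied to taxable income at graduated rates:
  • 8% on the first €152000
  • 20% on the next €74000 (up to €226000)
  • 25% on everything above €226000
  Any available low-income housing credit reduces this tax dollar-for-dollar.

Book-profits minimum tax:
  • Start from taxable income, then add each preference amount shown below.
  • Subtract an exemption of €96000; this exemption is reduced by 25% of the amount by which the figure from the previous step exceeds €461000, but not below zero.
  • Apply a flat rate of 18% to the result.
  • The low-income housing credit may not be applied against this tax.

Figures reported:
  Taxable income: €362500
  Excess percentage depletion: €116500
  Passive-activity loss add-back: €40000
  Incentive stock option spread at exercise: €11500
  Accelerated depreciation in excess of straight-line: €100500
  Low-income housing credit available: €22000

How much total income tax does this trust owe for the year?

€103950

Regular tax:
  €152000 × 8% = €12160
  €74000 × 20% = €14800
  €136500 × 25% = €34125
  → €61085
  Less low-income housing credit €22000 → €39085

Book-profits minimum tax:
  Adjusted income: €362500 + €116500 + €40000 + €11500 + €100500 = €631000
  Exemption: €96000 − 25% × (€631000 − €461000) = €96000 − €42500 = €53500
  Base: €631000 − €53500 = €577500
  €577500 × 18% = €103950

€103950 > €39085, so the book-profits minimum tax is the binding amount.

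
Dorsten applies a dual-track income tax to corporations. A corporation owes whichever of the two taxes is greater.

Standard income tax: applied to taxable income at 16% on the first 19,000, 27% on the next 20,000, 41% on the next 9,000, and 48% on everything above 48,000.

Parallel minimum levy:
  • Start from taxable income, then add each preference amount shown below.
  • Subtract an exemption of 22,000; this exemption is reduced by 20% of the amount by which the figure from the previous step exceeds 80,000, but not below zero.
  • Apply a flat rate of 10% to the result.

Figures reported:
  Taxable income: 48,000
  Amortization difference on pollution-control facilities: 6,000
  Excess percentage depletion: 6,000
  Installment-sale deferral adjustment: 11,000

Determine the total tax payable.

12,130

Standard income tax:
  19,000 × 16% = 3,040
  20,000 × 27% = 5,400
  9,000 × 41% = 3,690
  → 12,130

Parallel minimum levy:
  Adjusted income: 48,000 + 6,000 + 6,000 + 11,000 = 71,000
  Exemption: 71,000 ≤ 80,000, so full 22,000 applies
  Base: 71,000 − 22,000 = 49,000
  49,000 × 10% = 4,900

12,130 > 4,900, so the standard income tax governs.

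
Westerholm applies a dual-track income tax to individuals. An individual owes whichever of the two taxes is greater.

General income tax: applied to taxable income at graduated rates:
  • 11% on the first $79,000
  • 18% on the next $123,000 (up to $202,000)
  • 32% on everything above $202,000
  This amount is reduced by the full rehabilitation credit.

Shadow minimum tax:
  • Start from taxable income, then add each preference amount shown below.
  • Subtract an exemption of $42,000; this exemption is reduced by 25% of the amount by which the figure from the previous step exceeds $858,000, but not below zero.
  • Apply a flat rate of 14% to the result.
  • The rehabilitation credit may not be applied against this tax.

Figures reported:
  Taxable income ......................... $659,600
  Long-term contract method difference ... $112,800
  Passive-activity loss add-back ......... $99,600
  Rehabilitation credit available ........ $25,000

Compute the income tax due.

General income tax:
  $79,000 × 11% = $8,690
  $123,000 × 18% = $22,140
  $457,600 × 32% = $146,432
  → $177,262
  Less rehabilitation credit $25,000 → $152,262

Shadow minimum tax:
  Adjusted income: $659,600 + $112,800 + $99,600 = $872,000
  Exemption: $42,000 − 25% × ($872,000 − $858,000) = $42,000 − $3,500 = $38,500
  Base: $872,000 − $38,500 = $833,500
  $833,500 × 14% = $116,690

$152,262 > $116,690, so the general income tax governs.

$152,262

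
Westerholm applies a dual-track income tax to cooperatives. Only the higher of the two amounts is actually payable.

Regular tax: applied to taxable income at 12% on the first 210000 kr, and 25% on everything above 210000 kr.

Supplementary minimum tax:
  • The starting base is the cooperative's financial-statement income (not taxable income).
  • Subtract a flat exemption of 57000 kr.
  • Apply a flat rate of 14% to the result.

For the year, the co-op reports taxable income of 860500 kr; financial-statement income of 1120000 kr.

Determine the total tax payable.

Supplementary minimum tax:
  Base (financial-statement income): 1120000 kr
  Less exemption 57000 kr → base 1063000 kr
  1063000 kr × 14% = 148820 kr

Regular tax:
  210000 kr × 12% = 25200 kr
  650500 kr × 25% = 162625 kr
  → 187825 kr

187825 kr > 148820 kr, so the regular tax governs.

187825 kr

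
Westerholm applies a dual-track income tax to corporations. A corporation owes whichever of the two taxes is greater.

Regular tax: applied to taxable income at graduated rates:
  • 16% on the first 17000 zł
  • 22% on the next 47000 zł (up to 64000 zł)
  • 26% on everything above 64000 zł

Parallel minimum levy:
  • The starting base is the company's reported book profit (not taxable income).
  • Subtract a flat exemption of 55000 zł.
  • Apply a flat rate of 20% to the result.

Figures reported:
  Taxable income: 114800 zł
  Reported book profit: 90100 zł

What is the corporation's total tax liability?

26268 zł

Regular tax:
  17000 zł × 16% = 2720 zł
  47000 zł × 22% = 10340 zł
  50800 zł × 26% = 13208 zł
  → 26268 zł

Parallel minimum levy:
  Base (reported book profit): 90100 zł
  Less exemption 55000 zł → base 35100 zł
  35100 zł × 20% = 7020 zł

26268 zł > 7020 zł, so the regular tax governs.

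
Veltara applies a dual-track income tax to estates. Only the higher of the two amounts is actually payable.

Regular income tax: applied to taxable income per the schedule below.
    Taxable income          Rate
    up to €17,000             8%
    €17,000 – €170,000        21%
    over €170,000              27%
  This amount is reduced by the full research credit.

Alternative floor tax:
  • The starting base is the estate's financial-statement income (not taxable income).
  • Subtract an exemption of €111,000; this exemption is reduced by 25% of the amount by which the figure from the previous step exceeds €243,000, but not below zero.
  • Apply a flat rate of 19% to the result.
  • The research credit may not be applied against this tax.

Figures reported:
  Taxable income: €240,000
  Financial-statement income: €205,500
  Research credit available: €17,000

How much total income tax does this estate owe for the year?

Regular income tax:
  €17,000 × 8% = €1,360
  €153,000 × 21% = €32,130
  €70,000 × 27% = €18,900
  → €52,390
  Less research credit €17,000 → €35,390

Alternative floor tax:
  Base (financial-statement income): €205,500
  Exemption: €205,500 ≤ €243,000, so full €111,000 applies
  Base: €205,500 − €111,000 = €94,500
  €94,500 × 19% = €17,955

€35,390 > €17,955, so the regular income tax governs.

€35,390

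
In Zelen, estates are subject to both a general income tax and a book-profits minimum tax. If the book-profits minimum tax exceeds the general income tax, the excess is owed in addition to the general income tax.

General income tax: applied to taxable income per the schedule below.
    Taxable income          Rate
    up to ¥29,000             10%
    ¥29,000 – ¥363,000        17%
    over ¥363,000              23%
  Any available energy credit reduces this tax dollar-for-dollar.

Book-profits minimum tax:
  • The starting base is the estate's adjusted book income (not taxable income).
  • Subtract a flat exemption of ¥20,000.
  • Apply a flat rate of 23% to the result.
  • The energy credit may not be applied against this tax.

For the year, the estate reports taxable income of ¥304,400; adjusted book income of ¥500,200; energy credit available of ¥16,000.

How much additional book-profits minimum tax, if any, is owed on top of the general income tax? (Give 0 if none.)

General income tax:
  ¥29,000 × 10% = ¥2,900
  ¥275,400 × 17% = ¥46,818
  → ¥49,718
  Less energy credit ¥16,000 → ¥33,718

Book-profits minimum tax:
  Base (adjusted book income): ¥500,200
  Less exemption ¥20,000 → base ¥480,200
  ¥480,200 × 23% = ¥110,446

Excess of book-profits minimum tax over general income tax: ¥110,446 − ¥33,718 = ¥76,728.

¥76,728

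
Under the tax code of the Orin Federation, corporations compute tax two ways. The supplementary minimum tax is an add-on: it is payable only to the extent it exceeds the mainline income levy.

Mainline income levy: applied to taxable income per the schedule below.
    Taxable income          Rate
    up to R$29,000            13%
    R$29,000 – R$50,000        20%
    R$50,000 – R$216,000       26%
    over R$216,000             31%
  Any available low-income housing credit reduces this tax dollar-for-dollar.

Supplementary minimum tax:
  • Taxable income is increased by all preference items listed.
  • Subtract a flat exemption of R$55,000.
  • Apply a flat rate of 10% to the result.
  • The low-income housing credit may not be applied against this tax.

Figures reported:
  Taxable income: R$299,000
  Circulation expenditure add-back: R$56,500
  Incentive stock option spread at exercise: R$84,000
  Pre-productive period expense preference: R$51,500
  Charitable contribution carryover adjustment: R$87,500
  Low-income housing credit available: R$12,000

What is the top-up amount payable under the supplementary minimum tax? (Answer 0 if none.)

Mainline income levy:
  R$29,000 × 13% = R$3,770
  R$21,000 × 20% = R$4,200
  R$166,000 × 26% = R$43,160
  R$83,000 × 31% = R$25,730
  → R$76,860
  Less low-income housing credit R$12,000 → R$64,860

Supplementary minimum tax:
  Adjusted income: R$299,000 + R$56,500 + R$84,000 + R$51,500 + R$87,500 = R$578,500
  Less exemption R$55,000 → base R$523,500
  R$523,500 × 10% = R$52,350

R$52,350 ≤ R$64,860, so no add-on is due.

R$0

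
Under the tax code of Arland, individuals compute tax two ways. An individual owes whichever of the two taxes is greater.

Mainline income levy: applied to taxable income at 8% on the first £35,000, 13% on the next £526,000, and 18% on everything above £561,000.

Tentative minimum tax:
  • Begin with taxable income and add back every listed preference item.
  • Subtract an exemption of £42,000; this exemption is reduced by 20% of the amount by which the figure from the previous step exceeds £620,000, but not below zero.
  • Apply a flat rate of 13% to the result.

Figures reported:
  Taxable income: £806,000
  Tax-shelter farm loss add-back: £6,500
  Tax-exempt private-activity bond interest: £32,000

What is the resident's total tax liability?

£115,280

Mainline income levy:
  £35,000 × 8% = £2,800
  £526,000 × 13% = £68,380
  £245,000 × 18% = £44,100
  → £115,280

Tentative minimum tax:
  Adjusted income: £806,000 + £6,500 + £32,000 = £844,500
  Exemption: 20% × (£844,500 − £620,000) = £44,900 ≥ £42,000, so the exemption is fully phased out
  Base: £844,500 − £0 = £844,500
  £844,500 × 13% = £109,785

£115,280 > £109,785, so the mainline income levy governs.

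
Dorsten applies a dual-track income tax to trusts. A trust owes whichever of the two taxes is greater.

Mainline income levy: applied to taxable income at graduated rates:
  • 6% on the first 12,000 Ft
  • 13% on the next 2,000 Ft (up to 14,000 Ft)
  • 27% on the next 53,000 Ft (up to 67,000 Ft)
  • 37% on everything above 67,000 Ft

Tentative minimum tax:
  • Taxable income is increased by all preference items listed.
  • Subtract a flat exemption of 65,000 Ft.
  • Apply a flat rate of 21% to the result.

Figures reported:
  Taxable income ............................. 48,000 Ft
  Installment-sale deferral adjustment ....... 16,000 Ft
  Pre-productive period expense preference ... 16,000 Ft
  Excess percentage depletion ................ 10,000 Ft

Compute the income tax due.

10,160 Ft

Tentative minimum tax:
  Adjusted income: 48,000 Ft + 16,000 Ft + 16,000 Ft + 10,000 Ft = 90,000 Ft
  Less exemption 65,000 Ft → base 25,000 Ft
  25,000 Ft × 21% = 5,250 Ft

Mainline income levy:
  12,000 Ft × 6% = 720 Ft
  2,000 Ft × 13% = 260 Ft
  34,000 Ft × 27% = 9,180 Ft
  → 10,160 Ft

10,160 Ft > 5,250 Ft, so the mainline income levy governs.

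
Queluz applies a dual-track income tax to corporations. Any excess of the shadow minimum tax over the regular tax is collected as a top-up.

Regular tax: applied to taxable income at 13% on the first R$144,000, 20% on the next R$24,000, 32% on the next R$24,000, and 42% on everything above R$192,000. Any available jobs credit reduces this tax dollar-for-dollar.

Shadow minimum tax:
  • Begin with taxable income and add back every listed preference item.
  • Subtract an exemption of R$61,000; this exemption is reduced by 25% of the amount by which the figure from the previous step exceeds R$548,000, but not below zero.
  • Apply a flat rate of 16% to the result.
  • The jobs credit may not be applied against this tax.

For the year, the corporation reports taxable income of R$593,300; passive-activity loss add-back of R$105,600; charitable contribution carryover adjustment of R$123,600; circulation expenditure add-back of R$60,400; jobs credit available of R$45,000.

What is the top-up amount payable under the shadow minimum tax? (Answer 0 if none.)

R$0

Regular tax:
  R$144,000 × 13% = R$18,720
  R$24,000 × 20% = R$4,800
  R$24,000 × 32% = R$7,680
  R$401,300 × 42% = R$168,546
  → R$199,746
  Less jobs credit R$45,000 → R$154,746

Shadow minimum tax:
  Adjusted income: R$593,300 + R$105,600 + R$123,600 + R$60,400 = R$882,900
  Exemption: 25% × (R$882,900 − R$548,000) = R$83,725 ≥ R$61,000, so the exemption is fully phased out
  Base: R$882,900 − R$0 = R$882,900
  R$882,900 × 16% = R$141,264

R$141,264 ≤ R$154,746, so no add-on is due.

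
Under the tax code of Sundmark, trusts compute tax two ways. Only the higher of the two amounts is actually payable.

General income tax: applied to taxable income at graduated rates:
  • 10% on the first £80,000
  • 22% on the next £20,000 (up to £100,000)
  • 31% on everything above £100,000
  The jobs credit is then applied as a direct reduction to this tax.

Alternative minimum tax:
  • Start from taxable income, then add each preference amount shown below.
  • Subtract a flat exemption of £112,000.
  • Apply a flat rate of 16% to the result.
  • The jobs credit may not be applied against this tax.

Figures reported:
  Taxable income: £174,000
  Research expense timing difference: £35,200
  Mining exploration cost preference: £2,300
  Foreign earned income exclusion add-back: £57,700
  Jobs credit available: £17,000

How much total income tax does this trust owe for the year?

General income tax:
  £80,000 × 10% = £8,000
  £20,000 × 22% = £4,400
  £74,000 × 31% = £22,940
  → £35,340
  Less jobs credit £17,000 → £18,340

Alternative minimum tax:
  Adjusted income: £174,000 + £35,200 + £2,300 + £57,700 = £269,200
  Less exemption £112,000 → base £157,200
  £157,200 × 16% = £25,152

£25,152 > £18,340, so the alternative minimum tax is the binding amount.

£25,152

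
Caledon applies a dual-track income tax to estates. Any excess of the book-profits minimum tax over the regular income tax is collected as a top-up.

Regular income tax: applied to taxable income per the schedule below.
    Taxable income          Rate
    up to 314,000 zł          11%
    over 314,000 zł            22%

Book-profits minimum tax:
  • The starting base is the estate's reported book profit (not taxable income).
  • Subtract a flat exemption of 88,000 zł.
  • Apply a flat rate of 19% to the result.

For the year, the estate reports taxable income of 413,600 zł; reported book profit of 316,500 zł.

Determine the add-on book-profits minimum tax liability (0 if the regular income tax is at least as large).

0 zł

Book-profits minimum tax:
  Base (reported book profit): 316,500 zł
  Less exemption 88,000 zł → base 228,500 zł
  228,500 zł × 19% = 43,415 zł

Regular income tax:
  314,000 zł × 11% = 34,540 zł
  99,600 zł × 22% = 21,912 zł
  → 56,452 zł

43,415 zł ≤ 56,452 zł, so no add-on is due.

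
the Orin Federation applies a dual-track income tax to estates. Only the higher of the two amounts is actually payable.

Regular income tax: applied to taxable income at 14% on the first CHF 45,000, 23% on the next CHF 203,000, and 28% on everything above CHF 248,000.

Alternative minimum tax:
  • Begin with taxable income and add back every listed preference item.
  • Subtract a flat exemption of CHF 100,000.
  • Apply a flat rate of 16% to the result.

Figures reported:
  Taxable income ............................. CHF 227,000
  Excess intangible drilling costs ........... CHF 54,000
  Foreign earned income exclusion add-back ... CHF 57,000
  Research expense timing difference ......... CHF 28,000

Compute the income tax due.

CHF 48,160

Regular income tax:
  CHF 45,000 × 14% = CHF 6,300
  CHF 182,000 × 23% = CHF 41,860
  → CHF 48,160

Alternative minimum tax:
  Adjusted income: CHF 227,000 + CHF 54,000 + CHF 57,000 + CHF 28,000 = CHF 366,000
  Less exemption CHF 100,000 → base CHF 266,000
  CHF 266,000 × 16% = CHF 42,560

CHF 48,160 > CHF 42,560, so the regular income tax governs.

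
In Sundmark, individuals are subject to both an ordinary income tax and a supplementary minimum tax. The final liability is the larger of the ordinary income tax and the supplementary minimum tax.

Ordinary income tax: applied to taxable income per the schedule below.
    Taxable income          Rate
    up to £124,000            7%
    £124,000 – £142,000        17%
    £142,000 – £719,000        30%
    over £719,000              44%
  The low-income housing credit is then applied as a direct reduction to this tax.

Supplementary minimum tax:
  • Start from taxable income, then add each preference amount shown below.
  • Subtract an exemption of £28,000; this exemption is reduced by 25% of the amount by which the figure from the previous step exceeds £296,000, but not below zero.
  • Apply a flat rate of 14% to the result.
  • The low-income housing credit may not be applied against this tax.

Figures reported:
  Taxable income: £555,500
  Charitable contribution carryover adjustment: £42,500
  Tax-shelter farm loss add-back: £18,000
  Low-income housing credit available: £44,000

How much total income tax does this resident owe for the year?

Supplementary minimum tax:
  Adjusted income: £555,500 + £42,500 + £18,000 = £616,000
  Exemption: 25% × (£616,000 − £296,000) = £80,000 ≥ £28,000, so the exemption is fully phased out
  Base: £616,000 − £0 = £616,000
  £616,000 × 14% = £86,240

Ordinary income tax:
  £124,000 × 7% = £8,680
  £18,000 × 17% = £3,060
  £413,500 × 30% = £124,050
  → £135,790
  Less low-income housing credit £44,000 → £91,790

£91,790 > £86,240, so the ordinary income tax governs.

£91,790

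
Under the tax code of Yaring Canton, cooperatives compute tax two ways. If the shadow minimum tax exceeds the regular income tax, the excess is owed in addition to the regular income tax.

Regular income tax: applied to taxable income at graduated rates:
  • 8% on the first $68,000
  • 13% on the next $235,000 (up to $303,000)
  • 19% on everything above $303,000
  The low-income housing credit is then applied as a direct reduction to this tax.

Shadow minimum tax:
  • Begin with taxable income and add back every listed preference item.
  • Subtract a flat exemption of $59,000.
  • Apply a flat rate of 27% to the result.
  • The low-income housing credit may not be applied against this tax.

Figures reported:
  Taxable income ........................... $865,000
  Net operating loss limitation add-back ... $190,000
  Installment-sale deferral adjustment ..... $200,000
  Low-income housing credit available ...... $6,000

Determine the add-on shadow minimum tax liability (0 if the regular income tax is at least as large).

$186,150

Regular income tax:
  $68,000 × 8% = $5,440
  $235,000 × 13% = $30,550
  $562,000 × 19% = $106,780
  → $142,770
  Less low-income housing credit $6,000 → $136,770

Shadow minimum tax:
  Adjusted income: $865,000 + $190,000 + $200,000 = $1,255,000
  Less exemption $59,000 → base $1,196,000
  $1,196,000 × 27% = $322,920

Excess of shadow minimum tax over regular income tax: $322,920 − $136,770 = $186,150.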